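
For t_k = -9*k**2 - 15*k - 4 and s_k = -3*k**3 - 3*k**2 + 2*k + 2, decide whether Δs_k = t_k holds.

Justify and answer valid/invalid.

Valid — Δs_k = t_k.

s_(k+1) = -3*k**3 - 12*k**2 - 13*k - 2
s_(k+1) − s_k = -9*k**2 - 15*k - 4
(s_(k+1) − s_k) − t_k = 0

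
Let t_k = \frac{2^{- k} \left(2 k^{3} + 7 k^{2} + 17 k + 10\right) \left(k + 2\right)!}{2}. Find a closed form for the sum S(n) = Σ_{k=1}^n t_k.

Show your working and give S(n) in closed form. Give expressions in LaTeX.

S(n) = \frac{2^{- n} \left(- 24 \cdot 2^{n} + 2 n^{5} n! + 17 n^{4} n! + 56 n^{3} n! + 91 n^{2} n! + 74 n n! + 24 n!\right)}{2}

Step 1: r(k) = (2*k**4 + 19*k**3 + 76*k**2 + 147*k + 108)/(2*(2*k**3 + 7*k**2 + 17*k + 10)).
Factor: A=k/2 + 3/2; B=1; C=k**3 + 7*k**2/2 + 17*k/2 + 5.
f must satisfy (k/2 + 3/2)·f(k+1) − (1)·f(k) = k**3 + 7*k**2/2 + 17*k/2 + 5.
From deg A=1, deg B=0, deg C=3: d=2.
Solving with deg f ≤ 2: f(k) = 2*k**2 + k + 1.
Certificate R = B(k−1)f/C = 2*(2*k**2 + k + 1)/(2*k**3 + 7*k**2 + 17*k + 10) gives s_k = (2*k**2 + k + 1)*factorial(k + 2)/2**k.
Check: Δs_k = (2*k**3 + 7*k**2 + 17*k + 10)*factorial(k + 2)/(2*2**k). ✓
s_(n+1) = 2**(-n - 1)*(2*n**2 + 5*n + 4)*factorial(n + 3) and s_(1) = 12, so S(n) = (-24*2**n + 2*n**5*factorial(n) + 17*n**4*factorial(n) + 56*n**3*factorial(n) + 91*n**2*factorial(n) + 74*n*factorial(n) + 24*factorial(n))/(2*2**n).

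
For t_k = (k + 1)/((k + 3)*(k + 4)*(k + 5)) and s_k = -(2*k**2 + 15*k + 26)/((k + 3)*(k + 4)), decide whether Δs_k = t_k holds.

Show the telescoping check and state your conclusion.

Valid — Δs_k = t_k.

s_(k+1) = (-15*k - 2*(k + 1)**2 - 41)/((k + 4)*(k + 5))
s_(k+1) − s_k = (k + 1)/(k**3 + 12*k**2 + 47*k + 60)
(s_(k+1) − s_k) − t_k = 0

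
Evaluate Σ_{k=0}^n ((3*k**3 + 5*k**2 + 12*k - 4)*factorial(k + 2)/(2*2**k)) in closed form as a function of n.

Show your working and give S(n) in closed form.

Step 1: r(k) = (3*k**4 + 23*k**3 + 73*k**2 + 109*k + 48)/(2*(3*k**3 + 5*k**2 + 12*k - 4)).
A = k/2 + 3/2, B = 1, C = k**3 + 5*k**2/3 + 4*k - 4/3.
Key eq: (k/2 + 3/2)·f(k+1) = (1)·f(k) + (k**3 + 5*k**2/3 + 4*k - 4/3).
Bound: deg f ≤ 2.
Solving with deg f ≤ 2: f(k) = 2*(3*k**2 - 4*k - 1)/3.
Certificate R = B(k−1)f/C = 2*(3*k**2 - 4*k - 1)/(3*k**3 + 5*k**2 + 12*k - 4) gives s_k = (3*k**2 - 4*k - 1)*factorial(k + 2)/2**k.
Check: Δs_k = (3*k**3 + 5*k**2 + 12*k - 4)*factorial(k + 2)/(2*2**k). ✓
Σ_(k=0)^n t_k = s_(n+1) − s_(0) = (2**(-n - 1)*(3*n**2 + 2*n - 2)*factorial(n + 3)) − (-2), i.e. 2**(-n - 1)*(2**(n + 2) + 3*n**5*factorial(n) + 20*n**4*factorial(n) + 43*n**3*factorial(n) + 28*n**2*factorial(n) - 10*n*factorial(n) - 12*factorial(n)).

S(n) = 2**(-n - 1)*(2**(n + 2) + 3*n**5*factorial(n) + 20*n**4*factorial(n) + 43*n**3*factorial(n) + 28*n**2*factorial(n) - 10*n*factorial(n) - 12*factorial(n))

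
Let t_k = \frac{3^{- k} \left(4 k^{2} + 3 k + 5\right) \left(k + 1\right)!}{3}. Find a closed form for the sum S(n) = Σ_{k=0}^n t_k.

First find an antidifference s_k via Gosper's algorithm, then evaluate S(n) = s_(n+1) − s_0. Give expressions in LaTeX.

S(n) = 3^{- n - 1} \left(- 3^{n + 2} + 4 n^{3} n! + 19 n^{2} n! + 29 n n! + 14 n!\right)

r(k) = (k + 2)*(3*k + 4*(k + 1)**2 + 8)/(3*(4*k**2 + 3*k + 5)) after simplifying.
Take A(k)=k/3 + 2/3, B(k)=1, C(k)=k**2 + 3*k/4 + 5/4.
Need (k/3 + 2/3)·f(k+1) − (1)·f(k) = k**2 + 3*k/4 + 5/4.
From deg A=1, deg B=0, deg C=2: d=1.
Match coefficients ⇒ f(k) = 3*(4*k + 3)/4.
Get s_k = R·t_k = (4*k + 3)*factorial(k + 1)/3**k with R(k) = B(k−1)f(k)/C(k) = 3*(4*k + 3)/(4*k**2 + 3*k + 5).
Check: Δs_k = (4*k**2 + 3*k + 5)*factorial(k + 1)/(3*3**k). ✓
s_(n+1) = 3**(-n - 1)*(4*n + 7)*factorial(n + 2) and s_(0) = 3, so S(n) = 3**(-n - 1)*(-3**(n + 2) + 4*n**3*factorial(n) + 19*n**2*factorial(n) + 29*n*factorial(n) + 14*factorial(n)).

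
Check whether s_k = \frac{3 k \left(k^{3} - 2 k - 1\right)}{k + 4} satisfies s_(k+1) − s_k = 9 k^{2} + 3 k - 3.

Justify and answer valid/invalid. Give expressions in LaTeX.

s_(k+1) = -3*(k + 1)*(2*k - (k + 1)**3 + 3)/(k + 5)
s_(k+1) − s_k = 3*(3*k**4 + 22*k**3 + 26*k**2 - k - 8)/(k**2 + 9*k + 20)
(s_(k+1) − s_k) − t_k = 18*(-k**3 - 7*k**2 - 2*k + 2)/(k**2 + 9*k + 20)

Invalid: residual \frac{18 \left(- k^{3} - 7 k^{2} - 2 k + 2\right)}{k^{2} + 9 k + 20} ≠ 0.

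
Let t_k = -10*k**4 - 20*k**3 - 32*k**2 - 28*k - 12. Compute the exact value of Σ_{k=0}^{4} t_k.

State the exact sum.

Σ = -6840

Ratio r(k) = (5*k**4 + 30*k**3 + 76*k**2 + 96*k + 51)/(5*k**4 + 10*k**3 + 16*k**2 + 14*k + 6).
Normal form (A,B,C) = (1, 1, k**4 + 2*k**3 + 16*k**2/5 + 14*k/5 + 6/5).
Need (1)·f(k+1) − (1)·f(k) = k**4 + 2*k**3 + 16*k**2/5 + 14*k/5 + 6/5.
deg f ≤ 5 (via 0,0,4).
A polynomial solution: f(k) = k*(2*k**4 + 4*k**2 + 3*k + 3)/10.
So s_k = (B(k−1)f/C)·t_k = (k*(2*k**4 + 4*k**2 + 3*k + 3)/(2*(5*k**4 + 10*k**3 + 16*k**2 + 14*k + 6)))·t_k = k*(-2*k**4 - 4*k**2 - 3*k - 3).
s_(k+1) − s_k = -10*k**4 - 20*k**3 - 32*k**2 - 28*k - 12 = t_k.
Evaluate s at k=5 and k=0: -6840 and 0; difference -6840.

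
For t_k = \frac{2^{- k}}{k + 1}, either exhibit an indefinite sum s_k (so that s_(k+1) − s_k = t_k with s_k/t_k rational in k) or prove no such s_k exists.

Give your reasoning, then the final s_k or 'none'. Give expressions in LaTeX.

Ratio r(k) = (k + 1)/(2*(k + 2)).
Factor: A=k/2 + 1/2; B=k + 2; C=1.
Key eq: (k/2 + 1/2)·f(k+1) = (k + 1)·f(k) + (1).
Degrees (1,1,0) ⇒ d ≤ -1.
deg f ≤ -1 is impossible — no certificate.

none — t_k is not Gosper-summable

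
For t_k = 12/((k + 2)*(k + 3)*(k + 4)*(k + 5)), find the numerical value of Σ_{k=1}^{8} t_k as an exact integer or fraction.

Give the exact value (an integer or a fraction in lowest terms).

Compute t_(k+1)/t_k: get (k + 2)/(k + 6).
So A=k + 2 and B=k + 6, with C=1.
Set up (k + 2)·f(k+1) − (k + 5)·f(k) − (1) = 0.
deg f ≤ 3 (via 1,1,0).
Match coefficients ⇒ f(k) = k*(k**2 + 9*k + 26)/72.
So s_k = (B(k−1)f/C)·t_k = (k*(k + 5)*(k**2 + 9*k + 26)/72)·t_k = k*(k**2 + 9*k + 26)/(6*(k + 2)*(k + 3)*(k + 4)).
Verify: 12/(k**4 + 14*k**3 + 71*k**2 + 154*k + 120) matches t_k.
Evaluate s at k=9 and k=1: 47/286 and 1/10; difference 46/715.

Σ = 46/715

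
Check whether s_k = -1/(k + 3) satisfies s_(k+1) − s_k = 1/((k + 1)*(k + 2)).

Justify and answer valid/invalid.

Invalid: residual 2*(-2*k - 5)/(k**4 + 10*k**3 + 35*k**2 + 50*k + 24) ≠ 0.

s_(k+1) = -1/(k + 4)
s_(k+1) − s_k = 1/((k + 3)*(k + 4))
(s_(k+1) − s_k) − t_k = 2*(-2*k - 5)/(k**4 + 10*k**3 + 35*k**2 + 50*k + 24)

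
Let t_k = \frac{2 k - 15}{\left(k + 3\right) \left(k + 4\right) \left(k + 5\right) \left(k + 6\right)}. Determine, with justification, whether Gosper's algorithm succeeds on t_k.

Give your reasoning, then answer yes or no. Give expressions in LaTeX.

Yes. s_k = \frac{k \left(- k^{2} - 12 k - 62\right)}{15 \left(k + 3\right) \left(k + 4\right) \left(k + 5\right)}.

Ratio r(k) = (k + 3)*(2*k - 13)/((k + 7)*(2*k - 15)).
A = k + 3, B = k + 7, C = k - 15/2.
Need (k + 3)·f(k+1) − (k + 6)·f(k) = k - 15/2.
deg f ≤ 3 (via 1,1,1).
Solve for f: f(k) = -k*(k**2 + 12*k + 62)/30 (degree 3 ≤ 3).
R(k) = B(k−1)·f(k)/C(k) = -k*(k + 6)*(k**2 + 12*k + 62)/(15*(2*k - 15)); s_k = R·t_k = k*(-k**2 - 12*k - 62)/(15*(k + 3)*(k + 4)*(k + 5)).
Verify: (2*k - 15)/(k**4 + 18*k**3 + 119*k**2 + 342*k + 360) matches t_k.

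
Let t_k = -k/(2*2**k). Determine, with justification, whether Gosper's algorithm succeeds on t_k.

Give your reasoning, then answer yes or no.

Step 1: r(k) = (k + 1)/(2*k).
A = 1/2, B = 1, C = k.
Key eq: (1/2)·f(k+1) = (1)·f(k) + (k).
d = 1 from the (0,0,1) case.
Match coefficients ⇒ f(k) = -2*(k + 1).
Then R = B(k−1)f/C = -2*(k + 1)/k, so s_k = R(k)·t_k = (k + 1)/2**k.
Verify: -k/(2*2**k) matches t_k.

Yes. s_k = (k + 1)/2**k.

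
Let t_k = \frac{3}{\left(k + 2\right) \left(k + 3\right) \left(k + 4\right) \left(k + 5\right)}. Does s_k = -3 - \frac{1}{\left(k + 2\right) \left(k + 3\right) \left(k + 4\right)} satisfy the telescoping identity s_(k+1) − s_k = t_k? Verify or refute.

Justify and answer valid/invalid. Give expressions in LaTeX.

Valid: the claim telescopes to t_k.

s_(k+1) = -3 - 1/((k + 3)*(k + 4)*(k + 5))
s_(k+1) − s_k = 3/((k + 2)*(k + 3)*(k + 4)*(k + 5))
(s_(k+1) − s_k) − t_k = 0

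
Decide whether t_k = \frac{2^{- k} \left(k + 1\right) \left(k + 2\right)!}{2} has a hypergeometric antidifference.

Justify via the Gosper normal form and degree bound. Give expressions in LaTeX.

The ratio is (k + 2)*(k + 3)/(2*(k + 1)).
Gosper form: A/B · C(k+1)/C(k) with A=k/2 + 3/2, B=1, C=k + 1.
Need (k/2 + 3/2)·f(k+1) − (1)·f(k) = k + 1.
d = 0 from the (1,0,1) case.
A polynomial solution: f(k) = 2.
So s_k = (B(k−1)f/C)·t_k = (2/(k + 1))·t_k = factorial(k + 2)/2**k.
Verify: (k + 1)*factorial(k + 2)/(2*2**k) matches t_k.

Yes. s_k = 2^{- k} \left(k + 2\right)!.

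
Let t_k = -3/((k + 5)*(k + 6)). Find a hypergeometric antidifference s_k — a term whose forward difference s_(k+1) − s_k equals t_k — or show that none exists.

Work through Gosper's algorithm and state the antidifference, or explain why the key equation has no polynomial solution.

s_k = -3*k/(5*k + 25)

r(k) = (k + 5)/(k + 7) after simplifying.
Normal form (A,B,C) = (k + 5, k + 7, 1).
Solve (k + 5)·f(k+1) − (k + 6)·f(k) = 1.
deg f ≤ 1 (via 1,1,0).
Solve for f: f(k) = k/5 (degree 1 ≤ 1).
Then R = B(k−1)f/C = k*(k + 6)/5, so s_k = R(k)·t_k = -3*k/(5*k + 25).
s_(k+1) − s_k = -3/(k**2 + 11*k + 30) = t_k.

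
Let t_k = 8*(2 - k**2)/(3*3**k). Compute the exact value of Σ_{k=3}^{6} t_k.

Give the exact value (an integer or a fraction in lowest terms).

Compute t_(k+1)/t_k: get ((k + 1)**2 - 2)/(3*(k**2 - 2)).
Factor: A=1/3; B=1; C=k**2 - 2.
Set up (1/3)·f(k+1) − (1)·f(k) − (k**2 - 2) = 0.
d = 2 from the (0,0,2) case.
Coefficient equations give f(k) = -3*(k**2 + k - 1)/2.
R(k) = B(k−1)·f(k)/C(k) = -3*(k**2 + k - 1)/(2*(k**2 - 2)); s_k = R·t_k = 4*(k**2 + k - 1)/3**k.
Verify: 8*(2 - k**2)/(3*3**k) matches t_k.
Telescoping: Σ = s_(7) − s_(3) = 220/2187 − (44/27) = -3344/2187.

Σ = -3344/2187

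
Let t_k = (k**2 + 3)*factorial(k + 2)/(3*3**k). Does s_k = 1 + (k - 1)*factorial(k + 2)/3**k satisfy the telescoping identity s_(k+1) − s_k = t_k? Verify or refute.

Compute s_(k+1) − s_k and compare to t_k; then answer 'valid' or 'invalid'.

valid; difference matches t_k

s_(k+1) = 3**(-k - 1)*k*factorial(k + 3) + 1
s_(k+1) − s_k = (k**2 + 3)*factorial(k + 2)/(3*3**k)
(s_(k+1) − s_k) − t_k = 0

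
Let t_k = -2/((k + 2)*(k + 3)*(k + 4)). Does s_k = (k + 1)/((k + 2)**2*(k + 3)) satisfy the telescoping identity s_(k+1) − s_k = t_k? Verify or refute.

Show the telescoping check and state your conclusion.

Invalid: residual (3*k + 8)/(k**5 + 14*k**4 + 77*k**3 + 208*k**2 + 276*k + 144) ≠ 0.

s_(k+1) = (k + 2)/((k + 3)**2*(k + 4))
s_(k+1) − s_k = (-(k + 1)*(k + 3)*(k + 4) + (k + 2)**3)/((k + 2)**2*(k + 3)**2*(k + 4))
(s_(k+1) − s_k) − t_k = (3*k + 8)/(k**5 + 14*k**4 + 77*k**3 + 208*k**2 + 276*k + 144)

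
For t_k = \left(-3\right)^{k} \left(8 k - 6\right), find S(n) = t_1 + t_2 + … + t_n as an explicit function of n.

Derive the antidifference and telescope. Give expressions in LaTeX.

The ratio is 3*(-4*k - 1)/(4*k - 3).
A = -3, B = 1, C = k - 3/4.
f must satisfy (-3)·f(k+1) − (1)·f(k) = k - 3/4.
Degrees (0,0,1) ⇒ d ≤ 1.
Solve for f: f(k) = -(2*k - 3)/8 (degree 1 ≤ 1).
R(k) = B(k−1)·f(k)/C(k) = -(2*k - 3)/(2*(4*k - 3)); s_k = R·t_k = (-3)**k*(3 - 2*k).
Verify: (-3)**k*(8*k - 6) matches t_k.
Σ_(k=1)^n t_k = s_(n+1) − s_(1) = ((-3)**(n + 1)*(1 - 2*n)) − (-3), i.e. 6*(-3)**n*n - 3*(-3)**n + 3.

S(n) = 6 \left(-3\right)^{n} n - 3 \left(-3\right)^{n} + 3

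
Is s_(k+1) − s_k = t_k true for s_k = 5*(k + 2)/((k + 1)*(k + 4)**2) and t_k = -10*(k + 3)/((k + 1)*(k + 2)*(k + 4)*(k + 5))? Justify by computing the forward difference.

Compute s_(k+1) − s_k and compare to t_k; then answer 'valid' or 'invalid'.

Invalid: residual 10*(3*k**2 + 21*k + 34)/(k**6 + 21*k**5 + 177*k**4 + 759*k**3 + 1722*k**2 + 1920*k + 800) ≠ 0.

s_(k+1) = 5*(k + 3)/((k + 2)*(k + 5)**2)
s_(k+1) − s_k = 5*((k + 1)*(k + 3)*(k + 4)**2 - (k + 2)**2*(k + 5)**2)/((k + 1)*(k + 2)*(k + 4)**2*(k + 5)**2)
(s_(k+1) − s_k) − t_k = 10*(3*k**2 + 21*k + 34)/(k**6 + 21*k**5 + 177*k**4 + 759*k**3 + 1722*k**2 + 1920*k + 800)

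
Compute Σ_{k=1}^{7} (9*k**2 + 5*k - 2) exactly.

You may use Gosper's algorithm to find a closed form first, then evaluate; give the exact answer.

The ratio is (9*k**2 + 23*k + 12)/(9*k**2 + 5*k - 2).
Factor: A=1; B=1; C=k**2 + 5*k/9 - 2/9.
Need (1)·f(k+1) − (1)·f(k) = k**2 + 5*k/9 - 2/9.
Bound: deg f ≤ 3.
A polynomial solution: f(k) = k*(3*k**2 - 2*k - 3)/9.
R(k) = B(k−1)·f(k)/C(k) = k*(3*k**2 - 2*k - 3)/(9*k**2 + 5*k - 2); s_k = R·t_k = k*(3*k**2 - 2*k - 3).
Δs = 9*k**2 + 5*k - 2, as required.
Evaluate s at k=8 and k=1: 1384 and -2; difference 1386.

Σ = 1386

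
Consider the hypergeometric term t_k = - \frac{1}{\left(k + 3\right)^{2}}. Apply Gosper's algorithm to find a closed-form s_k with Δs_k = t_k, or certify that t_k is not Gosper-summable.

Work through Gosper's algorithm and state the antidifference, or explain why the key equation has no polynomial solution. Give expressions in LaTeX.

no hypergeometric antidifference exists

Compute t_(k+1)/t_k: get (k + 3)**2/(k + 4)**2.
So A=k**2 + 6*k + 9 and B=k**2 + 8*k + 16, with C=1.
f must satisfy (k**2 + 6*k + 9)·f(k+1) − (k**2 + 6*k + 9)·f(k) = 1.
Degrees (2,2,0) ⇒ d ≤ 0.
Write f(k) = c0. Then LHS − RHS = -1, requiring -1 = 0: contradictory. No certificate.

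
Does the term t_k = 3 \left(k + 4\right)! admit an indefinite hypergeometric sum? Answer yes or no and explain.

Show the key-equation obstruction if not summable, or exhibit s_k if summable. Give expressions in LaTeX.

No. Not Gosper-summable.

t_(k+1)/t_k = k + 5.
Factor: A=k + 5; B=1; C=1.
f must satisfy (k + 5)·f(k+1) − (1)·f(k) = 1.
Degrees (1,0,0) ⇒ d ≤ -1.
d = -1 < 0 ⇒ no nonzero polynomial f; not summable.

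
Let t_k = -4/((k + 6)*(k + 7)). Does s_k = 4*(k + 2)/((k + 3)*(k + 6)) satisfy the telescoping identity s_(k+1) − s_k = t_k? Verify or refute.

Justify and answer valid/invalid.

Invalid: residual 8*(k + 5)/(k**4 + 20*k**3 + 145*k**2 + 450*k + 504) ≠ 0.

s_(k+1) = 4*(k + 3)/((k + 4)*(k + 7))
s_(k+1) − s_k = 4*(-k**2 - 5*k - 2)/(k**4 + 20*k**3 + 145*k**2 + 450*k + 504)
(s_(k+1) − s_k) − t_k = 8*(k + 5)/(k**4 + 20*k**3 + 145*k**2 + 450*k + 504)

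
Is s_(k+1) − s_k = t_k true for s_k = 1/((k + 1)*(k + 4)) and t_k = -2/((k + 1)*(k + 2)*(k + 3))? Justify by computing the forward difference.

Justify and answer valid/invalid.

s_(k+1) = 1/((k + 2)*(k + 5))
s_(k+1) − s_k = 2*(-k - 3)/(k**4 + 12*k**3 + 49*k**2 + 78*k + 40)
(s_(k+1) − s_k) − t_k = 2*(3*k + 11)/(k**5 + 15*k**4 + 85*k**3 + 225*k**2 + 274*k + 120)

Invalid: residual 2*(3*k + 11)/(k**5 + 15*k**4 + 85*k**3 + 225*k**2 + 274*k + 120) ≠ 0.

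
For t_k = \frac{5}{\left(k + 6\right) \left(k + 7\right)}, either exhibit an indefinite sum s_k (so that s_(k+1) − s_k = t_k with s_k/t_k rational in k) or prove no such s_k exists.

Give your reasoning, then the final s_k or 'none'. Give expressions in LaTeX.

Step 1: r(k) = (k + 6)/(k + 8).
Gosper form: A/B · C(k+1)/C(k) with A=k + 6, B=k + 8, C=1.
Key eq: (k + 6)·f(k+1) = (k + 7)·f(k) + (1).
deg f ≤ 1 (via 1,1,0).
Solving with deg f ≤ 1: f(k) = k/6.
R(k) = B(k−1)·f(k)/C(k) = k*(k + 7)/6; s_k = R·t_k = 5*k/(6*(k + 6)).
Check: Δs_k = 5/(k**2 + 13*k + 42). ✓

s_k = \frac{5 k}{6 \left(k + 6\right)}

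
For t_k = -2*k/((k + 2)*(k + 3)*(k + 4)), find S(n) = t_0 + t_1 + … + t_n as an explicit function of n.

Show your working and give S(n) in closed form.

t_(k+1)/t_k = (k + 1)*(k + 2)/(k*(k + 5)).
Normal form (A,B,C) = (k + 2, k + 5, k).
Need (k + 2)·f(k+1) − (k + 4)·f(k) = k.
deg f ≤ 2 (via 1,1,1).
Match coefficients ⇒ f(k) = k*(k - 1)/6.
Certificate R = B(k−1)f/C = (k - 1)*(k + 4)/6 gives s_k = k*(1 - k)/(3*(k + 2)*(k + 3)).
Δs = -2*k/(k**3 + 9*k**2 + 26*k + 24), as required.
s_(n+1) = n*(-n - 1)/(3*(n**2 + 7*n + 12)) and s_(0) = 0, so S(n) = n*(-n - 1)/(3*(n**2 + 7*n + 12)).

S(n) = n*(-n - 1)/(3*(n**2 + 7*n + 12))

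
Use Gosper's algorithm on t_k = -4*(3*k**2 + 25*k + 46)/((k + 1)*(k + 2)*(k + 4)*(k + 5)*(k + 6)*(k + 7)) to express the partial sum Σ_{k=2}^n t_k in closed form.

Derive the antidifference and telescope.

Step 1: r(k) = (k + 1)*(k + 4)*(25*k + 3*(k + 1)**2 + 71)/((k + 3)*(k + 8)*(3*k**2 + 25*k + 46)).
Factor: A=k + 1; B=k + 8; C=k**3 + 34*k**2/3 + 121*k/3 + 46.
Need (k + 1)·f(k+1) − (k + 7)·f(k) = k**3 + 34*k**2/3 + 121*k/3 + 46.
deg f ≤ 6 (via 1,1,3).
Solve for f: f(k) = k*(k + 2)*(k + 3)*(k + 5)*(k**2 + 11*k + 34)/72 (degree 6 ≤ 6).
R(k) = B(k−1)·f(k)/C(k) = k*(k + 2)*(k + 5)*(k + 7)*(k**2 + 11*k + 34)/(24*(3*k**2 + 25*k + 46)); s_k = R·t_k = k*(-k**2 - 11*k - 34)/(6*(k**3 + 11*k**2 + 34*k + 24)).
Δs = 4*(-3*k**2 - 25*k - 46)/(k**6 + 25*k**5 + 247*k**4 + 1219*k**3 + 3112*k**2 + 3796*k + 1680), as required.
Evaluate: s_(n+1) = (-n**3 - 14*n**2 - 59*n - 46)/(6*(n**3 + 14*n**2 + 59*n + 70)); subtract s_(2) = -5/36 ⇒ S(n) = (-n**3 - 14*n**2 - 59*n + 74)/(36*(n**3 + 14*n**2 + 59*n + 70)).

S(n) = (-n**3 - 14*n**2 - 59*n + 74)/(36*(n**3 + 14*n**2 + 59*n + 70))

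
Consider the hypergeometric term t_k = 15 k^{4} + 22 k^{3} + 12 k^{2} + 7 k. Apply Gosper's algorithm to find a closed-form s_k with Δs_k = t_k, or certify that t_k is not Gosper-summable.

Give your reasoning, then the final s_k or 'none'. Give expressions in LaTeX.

The ratio is (15*k**4 + 82*k**3 + 168*k**2 + 157*k + 56)/(k*(15*k**3 + 22*k**2 + 12*k + 7)).
A = 1, B = 1, C = k**4 + 22*k**3/15 + 4*k**2/5 + 7*k/15.
f must satisfy (1)·f(k+1) − (1)·f(k) = k**4 + 22*k**3/15 + 4*k**2/5 + 7*k/15.
Bound: deg f ≤ 5.
Solving with deg f ≤ 5: f(k) = k*(k - 1)*(3*k**3 + k**2 - k + 2)/15.
So s_k = (B(k−1)f/C)·t_k = ((k - 1)*(3*k**3 + k**2 - k + 2)/(15*k**3 + 22*k**2 + 12*k + 7))·t_k = k*(3*k**4 - 2*k**3 - 2*k**2 + 3*k - 2).
s_(k+1) − s_k = k*(15*k**3 + 22*k**2 + 12*k + 7) = t_k.

s_k = k \left(3 k^{4} - 2 k^{3} - 2 k^{2} + 3 k - 2\right)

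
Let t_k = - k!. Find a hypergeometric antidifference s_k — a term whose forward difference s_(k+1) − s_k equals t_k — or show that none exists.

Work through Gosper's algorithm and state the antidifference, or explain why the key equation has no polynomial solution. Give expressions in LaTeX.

Ratio r(k) = k + 1.
Normal form (A,B,C) = (k + 1, 1, 1).
Key eq: (k + 1)·f(k+1) = (1)·f(k) + (1).
deg f ≤ -1 (via 1,0,0).
Negative degree bound (-1): no f exists, t_k not Gosper-summable.

no hypergeometric antidifference exists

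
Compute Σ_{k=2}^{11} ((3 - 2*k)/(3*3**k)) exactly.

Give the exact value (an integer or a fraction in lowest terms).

Σ = -59038/531441

Step 1: r(k) = (2*k - 1)/(3*(2*k - 3)).
Factor: A=1/3; B=1; C=k - 3/2.
Set up (1/3)·f(k+1) − (1)·f(k) − (k - 3/2) = 0.
Degrees (0,0,1) ⇒ d ≤ 1.
A polynomial solution: f(k) = -3*(k - 1)/2.
Then R = B(k−1)f/C = -3*(k - 1)/(2*k - 3), so s_k = R(k)·t_k = (k - 1)/3**k.
s_(k+1) − s_k = (3 - 2*k)/(3*3**k) = t_k.
Sum = s_(12) − s_(2); s_(12) = 11/531441, s_(2) = 1/9 ⇒ -59038/531441.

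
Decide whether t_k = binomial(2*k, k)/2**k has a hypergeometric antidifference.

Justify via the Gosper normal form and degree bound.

No — t_k has no hypergeometric antidifference.

Step 1: r(k) = (2*k + 1)/(k + 1).
A = 2*k + 1, B = k + 1, C = 1.
Need (2*k + 1)·f(k+1) − (k)·f(k) = 1.
From deg A=1, deg B=1, deg C=0: d=-1.
deg f ≤ -1 is impossible — no certificate.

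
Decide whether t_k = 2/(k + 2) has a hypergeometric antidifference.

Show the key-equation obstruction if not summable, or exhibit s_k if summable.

The ratio is (k + 2)/(k + 3).
So A=k + 2 and B=k + 3, with C=1.
Set up (k + 2)·f(k+1) − (k + 2)·f(k) − (1) = 0.
d = 0 from the (1,1,0) case.
Generic f = c0 gives residual -1; -1 = 0 cannot hold, so t_k is not Gosper-summable.

No — the linear system for f has no solution.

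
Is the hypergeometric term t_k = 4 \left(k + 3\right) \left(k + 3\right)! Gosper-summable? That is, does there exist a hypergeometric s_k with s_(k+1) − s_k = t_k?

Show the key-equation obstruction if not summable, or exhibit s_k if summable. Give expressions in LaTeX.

Yes. s_k = 4 \left(k + 3\right)!.

Ratio r(k) = (k + 4)**2/(k + 3).
So A=k + 4 and B=1, with C=k + 3.
Key eq: (k + 4)·f(k+1) = (1)·f(k) + (k + 3).
deg f ≤ 0 (via 1,0,1).
Coefficient equations give f(k) = 1.
R(k) = B(k−1)·f(k)/C(k) = 1/(k + 3); s_k = R·t_k = 4*factorial(k + 3).
Check: Δs_k = 4*(k + 3)*factorial(k + 3). ✓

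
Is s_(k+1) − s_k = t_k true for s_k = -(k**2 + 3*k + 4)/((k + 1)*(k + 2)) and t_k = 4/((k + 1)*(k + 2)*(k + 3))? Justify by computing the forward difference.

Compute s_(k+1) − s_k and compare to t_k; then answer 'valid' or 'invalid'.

s_(k+1) = (-3*k - (k + 1)**2 - 7)/((k + 2)*(k + 3))
s_(k+1) − s_k = 4/(k**3 + 6*k**2 + 11*k + 6)
(s_(k+1) − s_k) − t_k = 0

valid (s_(k+1) − s_k reduces to t_k)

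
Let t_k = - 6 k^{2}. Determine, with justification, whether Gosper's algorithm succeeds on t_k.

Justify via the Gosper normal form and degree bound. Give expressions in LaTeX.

r(k) = (k + 1)**2/k**2 after simplifying.
Factor: A=1; B=1; C=k**2.
Need (1)·f(k+1) − (1)·f(k) = k**2.
deg f ≤ 3 (via 0,0,2).
A polynomial solution: f(k) = k*(k - 1)*(2*k - 1)/6.
Get s_k = R·t_k = k*(-2*k**2 + 3*k - 1) with R(k) = B(k−1)f(k)/C(k) = (k - 1)*(2*k - 1)/(6*k).
Verify: -6*k**2 matches t_k.

Yes. s_k = k \left(- 2 k^{2} + 3 k - 1\right).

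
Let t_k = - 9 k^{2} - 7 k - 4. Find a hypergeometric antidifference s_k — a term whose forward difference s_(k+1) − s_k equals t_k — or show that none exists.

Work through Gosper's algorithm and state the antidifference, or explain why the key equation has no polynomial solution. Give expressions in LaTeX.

s_k = k \left(- 3 k^{2} + k - 2\right)

Ratio r(k) = (9*k**2 + 25*k + 20)/(9*k**2 + 7*k + 4).
Factor: A=1; B=1; C=k**2 + 7*k/9 + 4/9.
Solve (1)·f(k+1) − (1)·f(k) = k**2 + 7*k/9 + 4/9.
d = 3 from the (0,0,2) case.
Solving with deg f ≤ 3: f(k) = k*(3*k**2 - k + 2)/9.
R(k) = B(k−1)·f(k)/C(k) = k*(3*k**2 - k + 2)/(9*k**2 + 7*k + 4); s_k = R·t_k = k*(-3*k**2 + k - 2).
Verify: -9*k**2 - 7*k - 4 matches t_k.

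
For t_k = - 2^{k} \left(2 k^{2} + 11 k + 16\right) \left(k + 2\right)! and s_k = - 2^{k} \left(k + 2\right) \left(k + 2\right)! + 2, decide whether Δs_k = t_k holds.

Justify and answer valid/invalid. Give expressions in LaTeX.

s_(k+1) = -2**(k + 1)*(k + 3)*factorial(k + 3) + 2
s_(k+1) − s_k = -2**k*(2*k**2 + 11*k + 16)*factorial(k + 2)
(s_(k+1) − s_k) − t_k = 0

valid; difference matches t_k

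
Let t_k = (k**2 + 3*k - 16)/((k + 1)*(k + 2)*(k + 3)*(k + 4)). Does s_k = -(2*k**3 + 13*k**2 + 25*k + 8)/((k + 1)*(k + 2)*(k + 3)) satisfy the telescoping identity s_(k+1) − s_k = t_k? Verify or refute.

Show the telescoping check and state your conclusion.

s_(k+1) = (-25*k - 2*(k + 1)**3 - 13*(k + 1)**2 - 33)/((k + 2)*(k + 3)*(k + 4))
s_(k+1) − s_k = (k**2 + 3*k - 16)/(k**4 + 10*k**3 + 35*k**2 + 50*k + 24)
(s_(k+1) − s_k) − t_k = 0

Valid — Δs_k = t_k.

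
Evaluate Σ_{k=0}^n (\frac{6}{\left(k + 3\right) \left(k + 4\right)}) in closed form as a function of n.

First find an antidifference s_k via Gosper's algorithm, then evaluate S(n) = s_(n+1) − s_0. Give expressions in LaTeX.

Step 1: r(k) = (k + 3)/(k + 5).
Factor: A=k + 3; B=k + 5; C=1.
f must satisfy (k + 3)·f(k+1) − (k + 4)·f(k) = 1.
Bound: deg f ≤ 1.
A polynomial solution: f(k) = k/3.
Get s_k = R·t_k = 2*k/(k + 3) with R(k) = B(k−1)f(k)/C(k) = k*(k + 4)/3.
Verify: 6/(k**2 + 7*k + 12) matches t_k.
Σ_(k=0)^n t_k = s_(n+1) − s_(0) = (2*(n + 1)/(n + 4)) − (0), i.e. 2*(n + 1)/(n + 4).

S(n) = \frac{2 \left(n + 1\right)}{n + 4}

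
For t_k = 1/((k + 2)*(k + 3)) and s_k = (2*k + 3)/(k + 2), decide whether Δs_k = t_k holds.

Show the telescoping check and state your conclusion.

s_(k+1) = (2*k + 5)/(k + 3)
s_(k+1) − s_k = 1/(k**2 + 5*k + 6)
(s_(k+1) − s_k) − t_k = 0

Valid — Δs_k = t_k.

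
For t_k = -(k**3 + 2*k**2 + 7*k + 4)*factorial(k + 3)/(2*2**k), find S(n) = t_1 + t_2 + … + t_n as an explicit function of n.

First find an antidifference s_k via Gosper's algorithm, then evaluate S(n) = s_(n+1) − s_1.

Step 1: r(k) = (k**4 + 9*k**3 + 34*k**2 + 70*k + 56)/(2*(k**3 + 2*k**2 + 7*k + 4)).
A = k/2 + 2, B = 1, C = k**3 + 2*k**2 + 7*k + 4.
Need (k/2 + 2)·f(k+1) − (1)·f(k) = k**3 + 2*k**2 + 7*k + 4.
Degrees (1,0,3) ⇒ d ≤ 2.
Coefficient equations give f(k) = 2*(k**2 - 2*k + 4).
R(k) = B(k−1)·f(k)/C(k) = 2*(k**2 - 2*k + 4)/(k**3 + 2*k**2 + 7*k + 4); s_k = R·t_k = -(k**2 - 2*k + 4)*factorial(k + 3)/2**k.
Verify: -(k**3 + 2*k**2 + 7*k + 4)*factorial(k + 3)/(2*2**k) matches t_k.
Σ_(k=1)^n t_k = s_(n+1) − s_(1) = (-2**(-n - 1)*(n**2 + 3)*factorial(n + 4)) − (-36), i.e. 36 - n**2*factorial(n + 4)/(2*2**n) - 3*factorial(n + 4)/(2*2**n).

S(n) = 36 - n**2*factorial(n + 4)/(2*2**n) - 3*factorial(n + 4)/(2*2**n)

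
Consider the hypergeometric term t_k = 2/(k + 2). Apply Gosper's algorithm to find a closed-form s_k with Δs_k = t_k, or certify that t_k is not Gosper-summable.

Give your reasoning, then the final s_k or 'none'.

The ratio is (k + 2)/(k + 3).
So A=k + 2 and B=k + 3, with C=1.
Solve (k + 2)·f(k+1) − (k + 2)·f(k) = 1.
Degrees (1,1,0) ⇒ d ≤ 0.
Put f(k) = c0: A·f(k+1) − B(k−1)·f(k) − C = -1; need -1 = 0 — inconsistent ⇒ no f, not summable.

not Gosper-summable; s_k does not exist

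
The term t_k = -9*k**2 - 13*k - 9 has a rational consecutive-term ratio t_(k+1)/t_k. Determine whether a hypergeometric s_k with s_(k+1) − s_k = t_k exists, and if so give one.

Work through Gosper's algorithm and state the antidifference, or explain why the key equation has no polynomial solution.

s_k = k*(-3*k**2 - 2*k - 4)

Compute t_(k+1)/t_k: get (9*k**2 + 31*k + 31)/(9*k**2 + 13*k + 9).
So A=1 and B=1, with C=k**2 + 13*k/9 + 1.
f must satisfy (1)·f(k+1) − (1)·f(k) = k**2 + 13*k/9 + 1.
deg f ≤ 3 (via 0,0,2).
Solving with deg f ≤ 3: f(k) = k*(3*k**2 + 2*k + 4)/9.
Then R = B(k−1)f/C = k*(3*k**2 + 2*k + 4)/(9*k**2 + 13*k + 9), so s_k = R(k)·t_k = k*(-3*k**2 - 2*k - 4).
Check: Δs_k = -9*k**2 - 13*k - 9. ✓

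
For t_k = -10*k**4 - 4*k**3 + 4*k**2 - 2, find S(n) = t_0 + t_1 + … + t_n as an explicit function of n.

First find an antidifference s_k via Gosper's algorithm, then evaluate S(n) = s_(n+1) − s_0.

S(n) = -2*n**5 - 6*n**4 - 4*n**3 + n**2 - n - 2

r(k) = (5*k**4 + 22*k**3 + 34*k**2 + 22*k + 6)/(5*k**4 + 2*k**3 - 2*k**2 + 1) after simplifying.
So A=1 and B=1, with C=k**4 + 2*k**3/5 - 2*k**2/5 + 1/5.
f must satisfy (1)·f(k+1) − (1)·f(k) = k**4 + 2*k**3/5 - 2*k**2/5 + 1/5.
d = 5 from the (0,0,4) case.
Match coefficients ⇒ f(k) = k*(2*k**4 - 4*k**3 + 3*k + 1)/10.
R(k) = B(k−1)·f(k)/C(k) = k*(2*k**4 - 4*k**3 + 3*k + 1)/(2*(5*k**4 + 2*k**3 - 2*k**2 + 1)); s_k = R·t_k = k*(-2*k**4 + 4*k**3 - 3*k - 1).
s_(k+1) − s_k = -10*k**4 - 4*k**3 + 4*k**2 - 2 = t_k.
s_(n+1) = -2*n**5 - 6*n**4 - 4*n**3 + n**2 - n - 2 and s_(0) = 0, so S(n) = -2*n**5 - 6*n**4 - 4*n**3 + n**2 - n - 2.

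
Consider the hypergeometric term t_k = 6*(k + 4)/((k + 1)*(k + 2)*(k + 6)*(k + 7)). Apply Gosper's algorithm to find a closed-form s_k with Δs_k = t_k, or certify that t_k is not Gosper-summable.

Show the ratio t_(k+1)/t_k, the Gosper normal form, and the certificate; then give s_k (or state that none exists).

Compute t_(k+1)/t_k: get (k + 1)*(k + 5)*(k + 6)/((k + 3)*(k + 4)*(k + 8)).
A = k + 1, B = k + 8, C = k**4 + 16*k**3 + 95*k**2 + 248*k + 240.
Key eq: (k + 1)·f(k+1) = (k + 7)·f(k) + (k**4 + 16*k**3 + 95*k**2 + 248*k + 240).
deg f ≤ 6 (via 1,1,4).
Coefficient equations give f(k) = k*(k + 2)*(k + 3)*(k + 4)*(k + 5)*(k + 7)/12.
Get s_k = R·t_k = k*(k + 7)/(2*(k**2 + 7*k + 6)) with R(k) = B(k−1)f(k)/C(k) = k*(k + 2)*(k + 7)**2/(12*(k + 4)).
Δs = 6*(k + 4)/(k**4 + 16*k**3 + 83*k**2 + 152*k + 84), as required.

s_k = k*(k + 7)/(2*(k**2 + 7*k + 6))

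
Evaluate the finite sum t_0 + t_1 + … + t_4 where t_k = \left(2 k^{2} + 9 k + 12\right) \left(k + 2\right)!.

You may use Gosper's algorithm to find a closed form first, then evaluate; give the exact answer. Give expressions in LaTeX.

The ratio is (k + 3)*(9*k + 2*(k + 1)**2 + 21)/(2*k**2 + 9*k + 12).
A = k + 3, B = 1, C = k**2 + 9*k/2 + 6.
Need (k + 3)·f(k+1) − (1)·f(k) = k**2 + 9*k/2 + 6.
deg f ≤ 1 (via 1,0,2).
Match coefficients ⇒ f(k) = (2*k + 3)/2.
So s_k = (B(k−1)f/C)·t_k = ((2*k + 3)/(2*k**2 + 9*k + 12))·t_k = (2*k + 3)*factorial(k + 2).
s_(k+1) − s_k = (2*k**2 + 9*k + 12)*factorial(k + 2) = t_k.
Sum = s_(5) − s_(0); s_(5) = 65520, s_(0) = 6 ⇒ 65514.

Σ = 65514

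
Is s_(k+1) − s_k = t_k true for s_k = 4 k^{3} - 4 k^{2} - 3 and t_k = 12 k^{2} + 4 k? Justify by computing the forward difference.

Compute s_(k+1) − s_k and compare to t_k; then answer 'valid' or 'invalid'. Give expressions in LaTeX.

s_(k+1) = 4*(k + 1)**3 - 4*(k + 1)**2 - 3
s_(k+1) − s_k = 4*k*(3*k + 1)
(s_(k+1) − s_k) − t_k = 0

valid; difference matches t_k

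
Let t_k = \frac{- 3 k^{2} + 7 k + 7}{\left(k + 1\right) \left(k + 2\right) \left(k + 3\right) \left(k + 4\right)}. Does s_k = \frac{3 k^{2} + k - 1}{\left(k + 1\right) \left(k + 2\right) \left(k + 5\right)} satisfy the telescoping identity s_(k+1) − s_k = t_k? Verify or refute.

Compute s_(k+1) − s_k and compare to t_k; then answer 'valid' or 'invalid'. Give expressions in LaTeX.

s_(k+1) = (k + 3*(k + 1)**2)/((k + 2)*(k + 3)*(k + 6))
s_(k+1) − s_k = (-3*k**3 - 2*k**2 + 44*k + 33)/(k**5 + 17*k**4 + 107*k**3 + 307*k**2 + 396*k + 180)
(s_(k+1) − s_k) − t_k = 6*(2*k**3 + 7*k**2 - 13*k - 13)/(k**6 + 21*k**5 + 175*k**4 + 735*k**3 + 1624*k**2 + 1764*k + 720)

Invalid: residual \frac{6 \left(2 k^{3} + 7 k^{2} - 13 k - 13\right)}{k^{6} + 21 k^{5} + 175 k^{4} + 735 k^{3} + 1624 k^{2} + 1764 k + 720} ≠ 0.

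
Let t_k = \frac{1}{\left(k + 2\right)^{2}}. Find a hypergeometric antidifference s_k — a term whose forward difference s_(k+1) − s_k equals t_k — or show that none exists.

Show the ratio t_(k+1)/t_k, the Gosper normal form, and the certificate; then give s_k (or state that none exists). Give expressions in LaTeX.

t_(k+1)/t_k = (k + 2)**2/(k + 3)**2.
Normal form (A,B,C) = (k**2 + 4*k + 4, k**2 + 6*k + 9, 1).
Key eq: (k**2 + 4*k + 4)·f(k+1) = (k**2 + 4*k + 4)·f(k) + (1).
d = 0 from the (2,2,0) case.
Put f(k) = c0: A·f(k+1) − B(k−1)·f(k) − C = -1; need -1 = 0 — inconsistent ⇒ no f, not summable.

no hypergeometric antidifference exists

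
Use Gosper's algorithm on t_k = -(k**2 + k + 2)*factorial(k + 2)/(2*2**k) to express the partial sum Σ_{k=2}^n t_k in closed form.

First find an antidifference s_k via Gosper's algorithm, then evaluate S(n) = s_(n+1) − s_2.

S(n) = 6 - n*factorial(n + 3)/(2*2**n)

The ratio is (k + 3)*(k + (k + 1)**2 + 3)/(2*(k**2 + k + 2)).
So A=k/2 + 3/2 and B=1, with C=k**2 + k + 2.
Solve (k/2 + 3/2)·f(k+1) − (1)·f(k) = k**2 + k + 2.
deg f ≤ 1 (via 1,0,2).
Solving with deg f ≤ 1: f(k) = 2*(k - 1).
Get s_k = R·t_k = -(k - 1)*factorial(k + 2)/2**k with R(k) = B(k−1)f(k)/C(k) = 2*(k - 1)/(k**2 + k + 2).
Δs = -(k**2 + k + 2)*factorial(k + 2)/(2*2**k), as required.
Telescope: S(n) = s_(n+1) − s_(2) = -2**(-n - 1)*n*factorial(n + 3) − (-6) = 6 - n*factorial(n + 3)/(2*2**n).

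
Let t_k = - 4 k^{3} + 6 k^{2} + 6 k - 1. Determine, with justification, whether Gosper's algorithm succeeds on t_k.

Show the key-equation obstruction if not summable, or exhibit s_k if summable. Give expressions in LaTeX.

The ratio is (4*k**3 + 6*k**2 - 6*k - 7)/(4*k**3 - 6*k**2 - 6*k + 1).
Take A(k)=1, B(k)=1, C(k)=k**3 - 3*k**2/2 - 3*k/2 + 1/4.
Need (1)·f(k+1) − (1)·f(k) = k**3 - 3*k**2/2 - 3*k/2 + 1/4.
deg f ≤ 4 (via 0,0,3).
Coefficient equations give f(k) = k*(k**3 - 4*k**2 + k + 3)/4.
R(k) = B(k−1)·f(k)/C(k) = k*(k**3 - 4*k**2 + k + 3)/(4*k**3 - 6*k**2 - 6*k + 1); s_k = R·t_k = k*(-k**3 + 4*k**2 - k - 3).
Δs = -4*k**3 + 6*k**2 + 6*k - 1, as required.

Yes. s_k = k \left(- k^{3} + 4 k^{2} - k - 3\right).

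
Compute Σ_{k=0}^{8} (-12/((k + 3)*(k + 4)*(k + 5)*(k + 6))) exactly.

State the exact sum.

r(k) = (k + 3)/(k + 7) after simplifying.
Factor: A=k + 3; B=k + 7; C=1.
f must satisfy (k + 3)·f(k+1) − (k + 6)·f(k) = 1.
deg f ≤ 3 (via 1,1,0).
Match coefficients ⇒ f(k) = k*(k**2 + 12*k + 47)/180.
So s_k = (B(k−1)f/C)·t_k = (k*(k + 6)*(k**2 + 12*k + 47)/180)·t_k = k*(-k**2 - 12*k - 47)/(15*(k + 3)*(k + 4)*(k + 5)).
Δs = -12/(k**4 + 18*k**3 + 119*k**2 + 342*k + 360), as required.
Σ_(k=0)^(8) t_k = s_(9) − s_(0) = -59/910 − (0) = -59/910.

Σ = -59/910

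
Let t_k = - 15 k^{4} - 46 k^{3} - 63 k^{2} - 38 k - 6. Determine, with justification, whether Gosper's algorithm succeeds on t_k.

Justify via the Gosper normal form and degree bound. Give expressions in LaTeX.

r(k) = (15*k**4 + 106*k**3 + 291*k**2 + 362*k + 168)/(15*k**4 + 46*k**3 + 63*k**2 + 38*k + 6) after simplifying.
Take A(k)=1, B(k)=1, C(k)=k**4 + 46*k**3/15 + 21*k**2/5 + 38*k/15 + 2/5.
Need (1)·f(k+1) − (1)·f(k) = k**4 + 46*k**3/15 + 21*k**2/5 + 38*k/15 + 2/5.
deg f ≤ 5 (via 0,0,4).
Coefficient equations give f(k) = k*(k + 1)*(3*k**3 + k**2 + 2*k - 3)/15.
So s_k = (B(k−1)f/C)·t_k = (k*(3*k**3 + k**2 + 2*k - 3)/(15*k**3 + 31*k**2 + 32*k + 6))·t_k = k*(-3*k**4 - 4*k**3 - 3*k**2 + k + 3).
Check: Δs_k = -15*k**4 - 46*k**3 - 63*k**2 - 38*k - 6. ✓

Yes. s_k = k \left(- 3 k^{4} - 4 k^{3} - 3 k^{2} + k + 3\right).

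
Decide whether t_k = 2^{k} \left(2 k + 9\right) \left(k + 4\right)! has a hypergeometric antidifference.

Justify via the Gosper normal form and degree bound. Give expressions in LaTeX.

Yes. s_k = 2^{k} \left(k + 4\right)!.

The ratio is 2*(k + 5)*(2*k + 11)/(2*k + 9).
A = 2*k + 10, B = 1, C = k + 9/2.
Key eq: (2*k + 10)·f(k+1) = (1)·f(k) + (k + 9/2).
Degrees (1,0,1) ⇒ d ≤ 0.
Match coefficients ⇒ f(k) = 1/2.
Certificate R = B(k−1)f/C = 1/(2*k + 9) gives s_k = 2**k*factorial(k + 4).
Check: Δs_k = 2**k*(2*k + 9)*factorial(k + 4). ✓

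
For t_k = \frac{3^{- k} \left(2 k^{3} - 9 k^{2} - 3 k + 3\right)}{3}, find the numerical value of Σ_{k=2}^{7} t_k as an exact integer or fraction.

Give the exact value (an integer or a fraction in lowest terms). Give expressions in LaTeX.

Σ = -8314/6561

The ratio is (2*k**3 - 3*k**2 - 15*k - 7)/(3*(2*k**3 - 9*k**2 - 3*k + 3)).
A = 1/3, B = 1, C = k**3 - 9*k**2/2 - 3*k/2 + 3/2.
f must satisfy (1/3)·f(k+1) − (1)·f(k) = k**3 - 9*k**2/2 - 3*k/2 + 3/2.
Bound: deg f ≤ 3.
Solve for f: f(k) = -3*(k**3 - 3*k**2 - 3*k - 1)/2 (degree 3 ≤ 3).
Certificate R = B(k−1)f/C = -3*(k**3 - 3*k**2 - 3*k - 1)/(2*k**3 - 9*k**2 - 3*k + 3) gives s_k = (-k**3 + 3*k**2 + 3*k + 1)/3**k.
s_(k+1) − s_k = (2*k**3 - 9*k**2 - 3*k + 3)/(3*3**k) = t_k.
Σ_(k=2)^(7) t_k = s_(8) − s_(2) = -295/6561 − (11/9) = -8314/6561.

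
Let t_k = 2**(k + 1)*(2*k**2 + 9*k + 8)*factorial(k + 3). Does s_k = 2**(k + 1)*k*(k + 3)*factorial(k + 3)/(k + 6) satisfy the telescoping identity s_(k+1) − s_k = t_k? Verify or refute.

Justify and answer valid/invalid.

s_(k+1) = 2**(k + 2)*(k + 1)*(k + 4)*factorial(k + 4)/(k + 7)
s_(k+1) − s_k = 2**(k + 1)*(2*k**4 + 29*k**3 + 146*k**2 + 299*k + 192)*factorial(k + 3)/((k + 6)*(k + 7))
(s_(k+1) − s_k) − t_k = -6*2**k*(k + 3)*(2*k**2 + 15*k + 16)*factorial(k + 3)/((k + 6)*(k + 7))

Invalid: residual -6*2**k*(k + 3)*(2*k**2 + 15*k + 16)*factorial(k + 3)/((k + 6)*(k + 7)) ≠ 0.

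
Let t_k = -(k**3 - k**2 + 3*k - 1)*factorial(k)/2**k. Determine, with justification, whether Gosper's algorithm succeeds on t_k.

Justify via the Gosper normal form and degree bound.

Yes. s_k = -2**(1 - k)*k*(k - 2)*factorial(k).

Compute t_(k+1)/t_k: get (k + 1)*(3*k + (k + 1)**3 - (k + 1)**2 + 2)/(2*(k**3 - k**2 + 3*k - 1)).
Factor: A=k/2 + 1/2; B=1; C=k**3 - k**2 + 3*k - 1.
f must satisfy (k/2 + 1/2)·f(k+1) − (1)·f(k) = k**3 - k**2 + 3*k - 1.
Bound: deg f ≤ 2.
Solve for f: f(k) = 2*k*(k - 2) (degree 2 ≤ 2).
Get s_k = R·t_k = -2**(1 - k)*k*(k - 2)*factorial(k) with R(k) = B(k−1)f(k)/C(k) = 2*k*(k - 2)/(k**3 - k**2 + 3*k - 1).
s_(k+1) − s_k = -(k**3 - k**2 + 3*k - 1)*factorial(k)/2**k = t_k.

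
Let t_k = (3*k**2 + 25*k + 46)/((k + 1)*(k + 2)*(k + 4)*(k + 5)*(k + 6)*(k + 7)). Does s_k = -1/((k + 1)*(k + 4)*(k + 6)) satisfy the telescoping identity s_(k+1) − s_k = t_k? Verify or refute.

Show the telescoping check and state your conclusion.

s_(k+1) = -1/((k + 2)*(k + 5)*(k + 7))
s_(k+1) − s_k = (3*k**2 + 25*k + 46)/(k**6 + 25*k**5 + 247*k**4 + 1219*k**3 + 3112*k**2 + 3796*k + 1680)
(s_(k+1) − s_k) − t_k = 0

Valid — Δs_k = t_k.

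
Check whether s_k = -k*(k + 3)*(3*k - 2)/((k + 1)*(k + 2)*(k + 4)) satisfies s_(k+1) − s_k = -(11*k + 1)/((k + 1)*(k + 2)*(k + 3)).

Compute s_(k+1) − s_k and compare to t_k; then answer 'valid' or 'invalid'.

s_(k+1) = -(k + 1)*(k + 4)*(3*k + 1)/((k + 2)*(k + 3)*(k + 5))
s_(k+1) − s_k = 2*(-7*k**3 - 48*k**2 - 89*k - 8)/(k**5 + 15*k**4 + 85*k**3 + 225*k**2 + 274*k + 120)
(s_(k+1) − s_k) − t_k = (-3*k**3 + 4*k**2 + 51*k + 4)/(k**5 + 15*k**4 + 85*k**3 + 225*k**2 + 274*k + 120)

Invalid: residual (-3*k**3 + 4*k**2 + 51*k + 4)/(k**5 + 15*k**4 + 85*k**3 + 225*k**2 + 274*k + 120) ≠ 0.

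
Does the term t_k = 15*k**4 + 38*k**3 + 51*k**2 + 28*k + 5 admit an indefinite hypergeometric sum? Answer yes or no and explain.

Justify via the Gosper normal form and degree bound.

Yes. s_k = k*(3*k**4 + 2*k**3 + 3*k**2 - 2*k - 1).

Ratio r(k) = (15*k**4 + 98*k**3 + 255*k**2 + 304*k + 137)/(15*k**4 + 38*k**3 + 51*k**2 + 28*k + 5).
So A=1 and B=1, with C=k**4 + 38*k**3/15 + 17*k**2/5 + 28*k/15 + 1/3.
f must satisfy (1)·f(k+1) − (1)·f(k) = k**4 + 38*k**3/15 + 17*k**2/5 + 28*k/15 + 1/3.
Bound: deg f ≤ 5.
Solving with deg f ≤ 5: f(k) = k*(3*k**4 + 2*k**3 + 3*k**2 - 2*k - 1)/15.
Then R = B(k−1)f/C = k*(3*k**4 + 2*k**3 + 3*k**2 - 2*k - 1)/(15*k**4 + 38*k**3 + 51*k**2 + 28*k + 5), so s_k = R(k)·t_k = k*(3*k**4 + 2*k**3 + 3*k**2 - 2*k - 1).
Verify: 15*k**4 + 38*k**3 + 51*k**2 + 28*k + 5 matches t_k.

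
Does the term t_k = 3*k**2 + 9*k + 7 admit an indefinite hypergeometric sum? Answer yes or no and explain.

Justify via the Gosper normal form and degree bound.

Yes. s_k = k*(k**2 + 3*k + 3).

t_(k+1)/t_k = (3*k**2 + 15*k + 19)/(3*k**2 + 9*k + 7).
So A=1 and B=1, with C=k**2 + 3*k + 7/3.
Set up (1)·f(k+1) − (1)·f(k) − (k**2 + 3*k + 7/3) = 0.
From deg A=0, deg B=0, deg C=2: d=3.
A polynomial solution: f(k) = k*(k**2 + 3*k + 3)/3.
So s_k = (B(k−1)f/C)·t_k = (k*(k**2 + 3*k + 3)/(3*k**2 + 9*k + 7))·t_k = k*(k**2 + 3*k + 3).
Verify: 3*k**2 + 9*k + 7 matches t_k.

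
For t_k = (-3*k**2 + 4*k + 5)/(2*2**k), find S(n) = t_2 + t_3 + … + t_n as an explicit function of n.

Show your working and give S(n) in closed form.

S(n) = 2**(-n - 1)*(-2**(n + 3) + 3*n**2 + 8*n + 5)

r(k) = (3*k**2 + 2*k - 6)/(2*(3*k**2 - 4*k - 5)) after simplifying.
Take A(k)=1/2, B(k)=1, C(k)=k**2 - 4*k/3 - 5/3.
f must satisfy (1/2)·f(k+1) − (1)·f(k) = k**2 - 4*k/3 - 5/3.
d = 2 from the (0,0,2) case.
A polynomial solution: f(k) = -2*k*(3*k + 2)/3.
So s_k = (B(k−1)f/C)·t_k = (-2*k*(3*k + 2)/(3*k**2 - 4*k - 5))·t_k = k*(3*k + 2)/2**k.
Verify: (-3*k**2 + 4*k + 5)/(2*2**k) matches t_k.
Evaluate: s_(n+1) = 2**(-n - 1)*(3*n**2 + 8*n + 5); subtract s_(2) = 4 ⇒ S(n) = 2**(-n - 1)*(-2**(n + 3) + 3*n**2 + 8*n + 5).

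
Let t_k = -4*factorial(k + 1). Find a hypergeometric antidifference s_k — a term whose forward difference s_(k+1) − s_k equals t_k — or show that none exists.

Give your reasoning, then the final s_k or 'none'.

not Gosper-summable; s_k does not exist

Compute t_(k+1)/t_k: get k + 2.
Gosper form: A/B · C(k+1)/C(k) with A=k + 2, B=1, C=1.
Solve (k + 2)·f(k+1) − (1)·f(k) = 1.
Degrees (1,0,0) ⇒ d ≤ -1.
deg f ≤ -1 is impossible — no certificate.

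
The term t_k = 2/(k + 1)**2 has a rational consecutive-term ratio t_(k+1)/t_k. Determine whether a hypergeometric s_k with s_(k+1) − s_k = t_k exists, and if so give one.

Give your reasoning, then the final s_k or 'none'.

Step 1: r(k) = (k + 1)**2/(k + 2)**2.
Take A(k)=k**2 + 2*k + 1, B(k)=k**2 + 4*k + 4, C(k)=1.
Need (k**2 + 2*k + 1)·f(k+1) − (k**2 + 2*k + 1)·f(k) = 1.
d = 0 from the (2,2,0) case.
Put f(k) = c0: A·f(k+1) − B(k−1)·f(k) − C = -1; need -1 = 0 — inconsistent ⇒ no f, not summable.

none (Gosper's algorithm certifies no s_k)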